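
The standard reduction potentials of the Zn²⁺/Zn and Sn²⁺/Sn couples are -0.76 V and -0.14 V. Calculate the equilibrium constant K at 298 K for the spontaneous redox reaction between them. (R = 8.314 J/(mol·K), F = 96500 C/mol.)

E°_cell = -0.14 − (-0.76) = 0.62 V, with n = 2 electrons transferred.
At equilibrium E = 0, so the Nernst equation gives ln K = nFE°/RT = (2)(96500)(0.62)/((8.314)(298)) = 48.30.
K = e^48.30 = 9.4 × 10^20.

9.4 × 10^20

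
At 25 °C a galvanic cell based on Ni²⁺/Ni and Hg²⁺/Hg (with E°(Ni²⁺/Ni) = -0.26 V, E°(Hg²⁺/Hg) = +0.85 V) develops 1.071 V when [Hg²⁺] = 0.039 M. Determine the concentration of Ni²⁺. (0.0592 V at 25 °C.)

From the Nernst equation, log Q = n(E° − E)/0.0592 = 2(1.11 − 1.071)/0.0592 = 1.318, so Q = 20.8.
With Q = [Ni²⁺]/[Hg²⁺] and the known concentrations, [Ni²⁺] in the numerator gives [Ni²⁺] = 0.81 M.

0.81 M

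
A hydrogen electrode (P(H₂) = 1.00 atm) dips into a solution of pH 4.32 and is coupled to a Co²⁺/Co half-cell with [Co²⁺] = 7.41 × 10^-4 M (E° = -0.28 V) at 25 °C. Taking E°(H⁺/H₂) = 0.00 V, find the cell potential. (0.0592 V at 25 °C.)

0.12 V

The hydrogen couple is the cathode, so E°_cell = 0.28 V; n = 2.
[H⁺] = 10^(−4.32) = 4.8 × 10^-5 M, and Q = [Co²⁺]·P(H₂) / [H⁺]^2 = 3.23 × 10^5.
E = E° − (0.0592/2) log Q = 0.28 − (0.0592/2)(5.510) = 0.117 V.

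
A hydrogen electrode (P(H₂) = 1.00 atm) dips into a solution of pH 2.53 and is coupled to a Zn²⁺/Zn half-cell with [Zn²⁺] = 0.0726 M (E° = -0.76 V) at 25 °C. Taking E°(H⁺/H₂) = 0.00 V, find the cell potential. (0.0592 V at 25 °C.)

0.64 V

The hydrogen couple is the cathode, so E°_cell = 0.76 V; n = 2.
[H⁺] = 10^(−2.53) = 0.0030 M, and Q = [Zn²⁺]·P(H₂) / [H⁺]^2 = 8340.
E = E° − (0.0592/2) log Q = 0.76 − (0.0592/2)(3.921) = 0.644 V.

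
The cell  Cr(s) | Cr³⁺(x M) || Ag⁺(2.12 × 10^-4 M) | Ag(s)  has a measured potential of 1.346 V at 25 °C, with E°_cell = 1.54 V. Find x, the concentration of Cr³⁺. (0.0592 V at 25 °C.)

From the Nernst equation, log Q = n(E° − E)/0.0592 = 3(1.54 − 1.346)/0.0592 = 9.831, so Q = 6.78 × 10^9.
With Q = [Cr³⁺]/[Ag⁺]^3 and the known concentrations, [Cr³⁺] in the numerator gives [Cr³⁺] = 0.065 M.

0.065 M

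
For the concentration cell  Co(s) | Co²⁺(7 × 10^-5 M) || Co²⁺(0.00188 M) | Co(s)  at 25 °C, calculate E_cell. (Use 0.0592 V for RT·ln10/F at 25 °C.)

0.042 V

Both half-cells are Co²⁺/Co, so E°_cell = 0. The concentrated side is the cathode; the cell reaction moves Co²⁺ from high to low concentration with n = 2.
Q = [Co²⁺]_dilute/[Co²⁺]_conc = 7 × 10^-5/0.00188 = 0.0372.
E = 0 − (0.0592/2) log Q = −(0.0592/2)(-1.429) = 0.0423 V.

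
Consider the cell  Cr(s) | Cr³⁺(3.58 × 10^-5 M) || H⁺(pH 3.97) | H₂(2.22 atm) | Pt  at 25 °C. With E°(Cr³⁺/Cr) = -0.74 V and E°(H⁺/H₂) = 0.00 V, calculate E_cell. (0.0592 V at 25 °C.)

0.58 V

The hydrogen couple is the cathode, so E°_cell = 0.74 V; n = 6.
[H⁺] = 10^(−3.97) = 1.1 × 10^-4 M, and Q = [Cr³⁺]^2·P(H₂)^3 / [H⁺]^6 = 9.26 × 10^15.
E = E° − (0.0592/6) log Q = 0.74 − (0.0592/6)(15.967) = 0.582 V.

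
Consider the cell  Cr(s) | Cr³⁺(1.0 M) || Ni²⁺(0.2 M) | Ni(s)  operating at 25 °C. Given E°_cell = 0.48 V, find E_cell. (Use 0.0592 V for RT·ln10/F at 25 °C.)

Balancing electrons gives n = 6; the reaction quotient is Q = [Cr³⁺]^2/[Ni²⁺]^3 = 125.
At 25 °C, E = E° − (0.0592/n) log Q = 0.48 − (0.0592/6)(2.097) = 0.480 − 0.021 = 0.459 V.

0.459 V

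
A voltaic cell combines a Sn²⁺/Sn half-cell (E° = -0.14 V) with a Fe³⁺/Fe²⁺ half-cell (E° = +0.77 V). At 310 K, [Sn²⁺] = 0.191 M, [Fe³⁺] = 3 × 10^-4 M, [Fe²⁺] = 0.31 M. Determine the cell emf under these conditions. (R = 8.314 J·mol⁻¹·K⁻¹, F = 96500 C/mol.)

The Fe³⁺/Fe²⁺ couple has the higher reduction potential and acts as the cathode, so E°_cell = +0.77 − (-0.14) = 0.91 V.
Balancing electrons gives n = 2; the reaction quotient is Q = [Sn²⁺]·[Fe²⁺]^2/[Fe³⁺]^2 = 2.04 × 10^5.
E = E° − (RT/nF) ln Q = 0.91 − (8.314×310)/(2×96500) × (12.226) = 0.910 − 0.163 = 0.747 V.

0.747 V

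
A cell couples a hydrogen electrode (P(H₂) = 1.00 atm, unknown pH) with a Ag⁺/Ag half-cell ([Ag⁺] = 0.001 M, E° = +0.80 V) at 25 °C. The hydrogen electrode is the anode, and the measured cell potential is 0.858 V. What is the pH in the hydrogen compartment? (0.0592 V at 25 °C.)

pH = 3.98

E°_cell = 0.80 V and n = 2.
log Q = n(E° − E)/0.0592 = 2×(0.80 − 0.858)/0.0592 = -1.959.
With Q = [H⁺]^2 / ([Ag⁺]^2·P(H₂)), solving for [H⁺] gives log[H⁺] = -3.980, so pH = 3.98.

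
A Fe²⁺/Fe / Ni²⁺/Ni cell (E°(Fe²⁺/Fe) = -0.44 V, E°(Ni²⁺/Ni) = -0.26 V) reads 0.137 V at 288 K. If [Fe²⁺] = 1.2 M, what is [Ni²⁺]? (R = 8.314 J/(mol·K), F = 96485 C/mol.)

From the Nernst equation, ln Q = nF(E° − E)/RT = 2×96485×(0.18 − 0.137)/(8.314×288) = 3.465, so Q = 32.0.
With Q = [Fe²⁺]/[Ni²⁺] and the known concentrations, [Ni²⁺] in the denominator gives [Ni²⁺] = 0.038 M.

0.038 M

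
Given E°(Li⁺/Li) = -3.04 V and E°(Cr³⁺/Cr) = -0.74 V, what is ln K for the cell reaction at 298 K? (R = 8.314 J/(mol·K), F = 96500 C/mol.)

ln K = 268.8

E°_cell = -0.74 − (-3.04) = 2.30 V, with n = 3 electrons transferred.
At equilibrium E = 0, so the Nernst equation gives ln K = nFE°/RT = (3)(96500)(2.30)/((8.314)(298)) = 268.75.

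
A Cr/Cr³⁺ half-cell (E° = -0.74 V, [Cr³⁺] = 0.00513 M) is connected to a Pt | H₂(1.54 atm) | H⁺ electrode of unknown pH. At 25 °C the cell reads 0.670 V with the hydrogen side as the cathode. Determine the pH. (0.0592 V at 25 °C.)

pH = 1.85

E°_cell = 0.74 V and n = 6.
log Q = n(E° − E)/0.0592 = 6×(0.74 − 0.670)/0.0592 = 7.095.
With Q = [Cr³⁺]^2·P(H₂)^3 / [H⁺]^6, solving for [H⁺] gives log[H⁺] = -1.852, so pH = 1.85.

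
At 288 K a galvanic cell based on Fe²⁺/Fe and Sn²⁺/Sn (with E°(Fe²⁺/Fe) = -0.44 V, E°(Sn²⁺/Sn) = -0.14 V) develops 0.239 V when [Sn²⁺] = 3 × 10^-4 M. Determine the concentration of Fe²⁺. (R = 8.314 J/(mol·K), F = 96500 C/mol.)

0.041 M

From the Nernst equation, ln Q = nF(E° − E)/RT = 2×96500×(0.30 − 0.239)/(8.314×288) = 4.917, so Q = 137.
With Q = [Fe²⁺]/[Sn²⁺] and the known concentrations, [Fe²⁺] in the numerator gives [Fe²⁺] = 0.041 M.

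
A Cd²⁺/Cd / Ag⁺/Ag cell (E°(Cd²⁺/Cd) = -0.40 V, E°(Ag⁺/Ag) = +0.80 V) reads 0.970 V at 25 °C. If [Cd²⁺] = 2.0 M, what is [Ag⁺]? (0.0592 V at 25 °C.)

1.8 × 10^-4 M

From the Nernst equation, log Q = n(E° − E)/0.0592 = 2(1.20 − 0.970)/0.0592 = 7.770, so Q = 5.89 × 10^7.
With Q = [Cd²⁺]/[Ag⁺]^2 and the known concentrations, [Ag⁺]^2 in the denominator gives [Ag⁺] = 1.8 × 10^-4 M.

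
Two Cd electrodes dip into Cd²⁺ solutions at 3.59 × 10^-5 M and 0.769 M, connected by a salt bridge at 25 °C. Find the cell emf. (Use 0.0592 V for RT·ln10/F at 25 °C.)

Both half-cells are Cd²⁺/Cd, so E°_cell = 0. The concentrated side is the cathode; the cell reaction moves Cd²⁺ from high to low concentration with n = 2.
Q = [Cd²⁺]_dilute/[Cd²⁺]_conc = 3.59 × 10^-5/0.769 = 4.67 × 10^-5.
E = 0 − (0.0592/2) log Q = −(0.0592/2)(-4.331) = 0.1282 V.

0.13 V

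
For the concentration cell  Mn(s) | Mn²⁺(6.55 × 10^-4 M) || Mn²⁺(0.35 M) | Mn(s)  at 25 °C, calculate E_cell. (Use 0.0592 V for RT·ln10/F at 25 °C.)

0.081 V

Both half-cells are Mn²⁺/Mn, so E°_cell = 0. The concentrated side is the cathode; the cell reaction moves Mn²⁺ from high to low concentration with n = 2.
Q = [Mn²⁺]_dilute/[Mn²⁺]_conc = 6.55 × 10^-4/0.35 = 0.00187.
E = 0 − (0.0592/2) log Q = −(0.0592/2)(-2.728) = 0.0807 V.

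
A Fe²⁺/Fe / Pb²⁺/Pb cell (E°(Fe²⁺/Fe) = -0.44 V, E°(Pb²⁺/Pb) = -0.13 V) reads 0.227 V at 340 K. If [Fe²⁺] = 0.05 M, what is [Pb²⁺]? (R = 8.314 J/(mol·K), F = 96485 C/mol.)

1.7 × 10^-4 M

From the Nernst equation, ln Q = nF(E° − E)/RT = 2×96485×(0.31 − 0.227)/(8.314×340) = 5.666, so Q = 289.
With Q = [Fe²⁺]/[Pb²⁺] and the known concentrations, [Pb²⁺] in the denominator gives [Pb²⁺] = 1.7 × 10^-4 M.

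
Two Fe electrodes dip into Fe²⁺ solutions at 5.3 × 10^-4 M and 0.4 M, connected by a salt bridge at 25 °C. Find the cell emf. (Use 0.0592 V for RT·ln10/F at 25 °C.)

0.085 V

Both half-cells are Fe²⁺/Fe, so E°_cell = 0. The concentrated side is the cathode; the cell reaction moves Fe²⁺ from high to low concentration with n = 2.
Q = [Fe²⁺]_dilute/[Fe²⁺]_conc = 5.3 × 10^-4/0.4 = 0.00132.
E = 0 − (0.0592/2) log Q = −(0.0592/2)(-2.878) = 0.0852 V.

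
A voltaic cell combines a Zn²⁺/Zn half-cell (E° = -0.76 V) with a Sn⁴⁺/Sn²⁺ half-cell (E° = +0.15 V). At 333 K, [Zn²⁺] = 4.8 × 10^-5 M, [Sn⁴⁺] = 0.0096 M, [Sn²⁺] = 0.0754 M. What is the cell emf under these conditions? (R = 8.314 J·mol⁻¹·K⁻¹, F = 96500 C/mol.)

The Sn⁴⁺/Sn²⁺ couple has the higher reduction potential and acts as the cathode, so E°_cell = +0.15 − (-0.76) = 0.91 V.
Balancing electrons gives n = 2; the reaction quotient is Q = [Zn²⁺]·[Sn²⁺]/[Sn⁴⁺] = 3.77 × 10^-4.
E = E° − (RT/nF) ln Q = 0.91 − (8.314×333)/(2×96500) × (-7.883) = 0.910 + 0.113 = 1.023 V.

1.02 V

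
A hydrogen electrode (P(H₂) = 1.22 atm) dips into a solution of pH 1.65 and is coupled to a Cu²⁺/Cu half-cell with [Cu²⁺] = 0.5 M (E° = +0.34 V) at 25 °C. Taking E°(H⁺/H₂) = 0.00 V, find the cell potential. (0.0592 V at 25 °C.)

The Cu²⁺/Cu couple is the cathode, so E°_cell = 0.34 V; n = 2.
[H⁺] = 10^(−1.65) = 0.022 M, and Q = [H⁺]^2 / ([Cu²⁺]·P(H₂)) = 8.22 × 10^-4.
E = E° − (0.0592/2) log Q = 0.34 − (0.0592/2)(-3.085) = 0.431 V.

0.43 V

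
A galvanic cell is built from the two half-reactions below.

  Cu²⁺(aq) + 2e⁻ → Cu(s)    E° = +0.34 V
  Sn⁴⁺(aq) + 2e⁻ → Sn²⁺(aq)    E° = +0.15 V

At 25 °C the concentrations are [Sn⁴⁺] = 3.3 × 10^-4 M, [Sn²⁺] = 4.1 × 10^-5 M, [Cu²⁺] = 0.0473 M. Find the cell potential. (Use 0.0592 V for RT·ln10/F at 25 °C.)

The Cu²⁺/Cu couple has the higher reduction potential and acts as the cathode, so E°_cell = +0.34 − (+0.15) = 0.19 V.
Balancing electrons gives n = 2; the reaction quotient is Q = [Sn⁴⁺]/([Sn²⁺]·[Cu²⁺]) = 170.
At 25 °C, E = E° − (0.0592/n) log Q = 0.19 − (0.0592/2)(2.231) = 0.190 − 0.066 = 0.124 V.

0.124 V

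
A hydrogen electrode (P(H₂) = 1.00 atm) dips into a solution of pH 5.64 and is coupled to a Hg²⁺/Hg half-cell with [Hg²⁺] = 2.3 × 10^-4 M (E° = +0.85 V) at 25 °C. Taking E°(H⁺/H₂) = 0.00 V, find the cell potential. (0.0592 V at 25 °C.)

The Hg²⁺/Hg couple is the cathode, so E°_cell = 0.85 V; n = 2.
[H⁺] = 10^(−5.64) = 2.3 × 10^-6 M, and Q = [H⁺]^2 / ([Hg²⁺]·P(H₂)) = 2.28 × 10^-8.
E = E° − (0.0592/2) log Q = 0.85 − (0.0592/2)(-7.642) = 1.076 V.

1.08 V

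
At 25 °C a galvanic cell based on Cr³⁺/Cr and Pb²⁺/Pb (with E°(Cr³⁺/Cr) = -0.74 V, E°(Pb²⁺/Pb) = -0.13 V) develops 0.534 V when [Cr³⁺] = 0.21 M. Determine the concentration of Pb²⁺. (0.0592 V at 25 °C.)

9.6 × 10^-4 M

From the Nernst equation, log Q = n(E° − E)/0.0592 = 6(0.61 − 0.534)/0.0592 = 7.703, so Q = 5.04 × 10^7.
With Q = [Cr³⁺]^2/[Pb²⁺]^3 and the known concentrations, [Pb²⁺]^3 in the denominator gives [Pb²⁺] = 9.6 × 10^-4 M.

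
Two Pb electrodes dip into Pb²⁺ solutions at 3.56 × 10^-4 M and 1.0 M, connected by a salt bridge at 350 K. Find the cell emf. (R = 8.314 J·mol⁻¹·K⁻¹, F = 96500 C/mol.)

Both half-cells are Pb²⁺/Pb, so E°_cell = 0. The concentrated side is the cathode; the cell reaction moves Pb²⁺ from high to low concentration with n = 2.
Q = [Pb²⁺]_dilute/[Pb²⁺]_conc = 3.56 × 10^-4/1.0 = 3.56 × 10^-4.
E = 0 − (RT/nF) ln Q = −((8.314×350)/(2×96500))(-7.941) = 0.1197 V.

0.12 V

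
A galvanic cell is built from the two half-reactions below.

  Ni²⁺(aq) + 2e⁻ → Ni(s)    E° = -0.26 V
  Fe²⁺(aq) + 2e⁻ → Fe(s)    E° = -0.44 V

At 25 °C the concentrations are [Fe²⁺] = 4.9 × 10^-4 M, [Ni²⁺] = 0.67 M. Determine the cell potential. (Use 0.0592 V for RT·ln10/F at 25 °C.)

The Ni²⁺/Ni couple has the higher reduction potential and acts as the cathode, so E°_cell = -0.26 − (-0.44) = 0.18 V.
Balancing electrons gives n = 2; the reaction quotient is Q = [Fe²⁺]/[Ni²⁺] = 7.31 × 10^-4.
At 25 °C, E = E° − (0.0592/n) log Q = 0.18 − (0.0592/2)(-3.136) = 0.180 + 0.093 = 0.273 V.

0.273 V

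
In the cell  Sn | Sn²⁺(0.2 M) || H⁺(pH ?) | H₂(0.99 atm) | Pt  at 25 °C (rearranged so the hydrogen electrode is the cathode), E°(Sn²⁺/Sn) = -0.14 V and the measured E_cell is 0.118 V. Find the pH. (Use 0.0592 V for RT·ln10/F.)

E°_cell = 0.14 V and n = 2.
log Q = n(E° − E)/0.0592 = 2×(0.14 − 0.118)/0.0592 = 0.743.
With Q = [Sn²⁺]·P(H₂) / [H⁺]^2, solving for [H⁺] gives log[H⁺] = -0.723, so pH = 0.72.

pH = 0.72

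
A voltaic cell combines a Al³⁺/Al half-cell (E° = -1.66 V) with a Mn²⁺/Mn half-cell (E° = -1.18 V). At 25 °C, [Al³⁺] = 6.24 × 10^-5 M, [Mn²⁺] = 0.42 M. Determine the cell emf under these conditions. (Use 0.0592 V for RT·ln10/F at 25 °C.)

0.552 V

The Mn²⁺/Mn couple has the higher reduction potential and acts as the cathode, so E°_cell = -1.18 − (-1.66) = 0.48 V.
Balancing electrons gives n = 6; the reaction quotient is Q = [Al³⁺]^2/[Mn²⁺]^3 = 5.26 × 10^-8.
At 25 °C, E = E° − (0.0592/n) log Q = 0.48 − (0.0592/6)(-7.279) = 0.480 + 0.072 = 0.552 V.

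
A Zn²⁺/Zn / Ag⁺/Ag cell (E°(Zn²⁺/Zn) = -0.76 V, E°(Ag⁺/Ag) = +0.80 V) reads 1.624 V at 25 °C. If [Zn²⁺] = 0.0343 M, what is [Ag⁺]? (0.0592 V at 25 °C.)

From the Nernst equation, log Q = n(E° − E)/0.0592 = 2(1.56 − 1.624)/0.0592 = -2.162, so Q = 0.00688.
With Q = [Zn²⁺]/[Ag⁺]^2 and the known concentrations, [Ag⁺]^2 in the denominator gives [Ag⁺] = 2.2 M.

2.2 M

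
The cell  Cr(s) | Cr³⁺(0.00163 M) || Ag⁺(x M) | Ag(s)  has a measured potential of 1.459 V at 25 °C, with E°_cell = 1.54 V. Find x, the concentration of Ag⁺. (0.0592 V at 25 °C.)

From the Nernst equation, log Q = n(E° − E)/0.0592 = 3(1.54 − 1.459)/0.0592 = 4.105, so Q = 1.27 × 10^4.
With Q = [Cr³⁺]/[Ag⁺]^3 and the known concentrations, [Ag⁺]^3 in the denominator gives [Ag⁺] = 0.005 M.

0.005 M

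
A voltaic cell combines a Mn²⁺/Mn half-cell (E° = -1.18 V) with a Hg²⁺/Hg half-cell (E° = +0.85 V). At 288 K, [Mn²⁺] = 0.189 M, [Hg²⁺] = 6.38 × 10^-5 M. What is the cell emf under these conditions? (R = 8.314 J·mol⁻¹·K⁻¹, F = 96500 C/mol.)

1.93 V

The Hg²⁺/Hg couple has the higher reduction potential and acts as the cathode, so E°_cell = +0.85 − (-1.18) = 2.03 V.
Balancing electrons gives n = 2; the reaction quotient is Q = [Mn²⁺]/[Hg²⁺] = 2960.
E = E° − (RT/nF) ln Q = 2.03 − (8.314×288)/(2×96500) × (7.994) = 2.030 − 0.099 = 1.931 V.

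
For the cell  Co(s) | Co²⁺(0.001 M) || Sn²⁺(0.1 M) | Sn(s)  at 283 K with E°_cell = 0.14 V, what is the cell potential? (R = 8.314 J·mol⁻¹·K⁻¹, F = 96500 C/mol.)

0.196 V

Balancing electrons gives n = 2; the reaction quotient is Q = [Co²⁺]/[Sn²⁺] = 0.0100.
E = E° − (RT/nF) ln Q = 0.14 − (8.314×283)/(2×96500) × (-4.605) = 0.140 + 0.056 = 0.196 V.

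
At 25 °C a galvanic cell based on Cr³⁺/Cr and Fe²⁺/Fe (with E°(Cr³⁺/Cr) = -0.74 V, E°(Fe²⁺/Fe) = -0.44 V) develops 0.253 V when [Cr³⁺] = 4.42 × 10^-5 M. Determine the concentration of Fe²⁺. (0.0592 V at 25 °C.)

3.2 × 10^-5 M

From the Nernst equation, log Q = n(E° − E)/0.0592 = 6(0.30 − 0.253)/0.0592 = 4.764, so Q = 5.8 × 10^4.
With Q = [Cr³⁺]^2/[Fe²⁺]^3 and the known concentrations, [Fe²⁺]^3 in the denominator gives [Fe²⁺] = 3.2 × 10^-5 M.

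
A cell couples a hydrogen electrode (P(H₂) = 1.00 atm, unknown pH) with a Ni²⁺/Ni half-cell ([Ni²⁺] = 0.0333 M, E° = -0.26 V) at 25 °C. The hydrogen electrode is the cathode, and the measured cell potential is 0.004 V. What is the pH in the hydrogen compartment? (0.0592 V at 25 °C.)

E°_cell = 0.26 V and n = 2.
log Q = n(E° − E)/0.0592 = 2×(0.26 − 0.004)/0.0592 = 8.649.
With Q = [Ni²⁺]·P(H₂) / [H⁺]^2, solving for [H⁺] gives log[H⁺] = -5.063, so pH = 5.06.

pH = 5.06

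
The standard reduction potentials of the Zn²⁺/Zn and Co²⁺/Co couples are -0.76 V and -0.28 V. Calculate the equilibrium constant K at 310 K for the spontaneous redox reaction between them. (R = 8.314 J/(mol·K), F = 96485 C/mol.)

4.1 × 10^15

E°_cell = -0.28 − (-0.76) = 0.48 V, with n = 2 electrons transferred.
At equilibrium E = 0, so the Nernst equation gives ln K = nFE°/RT = (2)(96485)(0.48)/((8.314)(310)) = 35.94.
K = e^35.94 = 4.1 × 10^15.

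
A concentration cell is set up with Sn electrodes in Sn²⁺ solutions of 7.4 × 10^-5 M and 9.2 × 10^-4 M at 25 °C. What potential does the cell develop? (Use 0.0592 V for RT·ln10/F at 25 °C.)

0.032 V

Both half-cells are Sn²⁺/Sn, so E°_cell = 0. The concentrated side is the cathode; the cell reaction moves Sn²⁺ from high to low concentration with n = 2.
Q = [Sn²⁺]_dilute/[Sn²⁺]_conc = 7.4 × 10^-5/9.2 × 10^-4 = 0.0804.
E = 0 − (0.0592/2) log Q = −(0.0592/2)(-1.095) = 0.0324 V.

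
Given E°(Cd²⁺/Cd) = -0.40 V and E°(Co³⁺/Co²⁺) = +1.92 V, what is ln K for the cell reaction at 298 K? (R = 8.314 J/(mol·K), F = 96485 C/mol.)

E°_cell = +1.92 − (-0.40) = 2.32 V, with n = 2 electrons transferred.
At equilibrium E = 0, so the Nernst equation gives ln K = nFE°/RT = (2)(96485)(2.32)/((8.314)(298)) = 180.70.

ln K = 180.7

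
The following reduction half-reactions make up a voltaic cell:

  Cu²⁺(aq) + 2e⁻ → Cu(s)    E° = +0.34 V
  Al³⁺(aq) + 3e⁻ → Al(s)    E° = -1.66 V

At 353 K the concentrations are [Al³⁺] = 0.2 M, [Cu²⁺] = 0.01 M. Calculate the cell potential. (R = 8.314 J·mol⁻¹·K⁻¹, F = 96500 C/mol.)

The Cu²⁺/Cu couple has the higher reduction potential and acts as the cathode, so E°_cell = +0.34 − (-1.66) = 2.00 V.
Balancing electrons gives n = 6; the reaction quotient is Q = [Al³⁺]^2/[Cu²⁺]^3 = 4 × 10^4.
E = E° − (RT/nF) ln Q = 2.00 − (8.314×353)/(6×96500) × (10.597) = 2.000 − 0.054 = 1.946 V.

1.95 V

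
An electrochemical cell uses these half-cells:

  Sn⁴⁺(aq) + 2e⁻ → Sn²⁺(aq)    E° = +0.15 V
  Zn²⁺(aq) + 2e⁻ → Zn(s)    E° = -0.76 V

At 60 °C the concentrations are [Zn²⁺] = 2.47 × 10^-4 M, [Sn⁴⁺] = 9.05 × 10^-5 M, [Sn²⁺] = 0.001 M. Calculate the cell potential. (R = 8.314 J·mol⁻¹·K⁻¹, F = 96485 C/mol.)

The Sn⁴⁺/Sn²⁺ couple has the higher reduction potential and acts as the cathode, so E°_cell = +0.15 − (-0.76) = 0.91 V.
Balancing electrons gives n = 2; the reaction quotient is Q = [Zn²⁺]·[Sn²⁺]/[Sn⁴⁺] = 0.00273.
E = E° − (RT/nF) ln Q = 0.91 − (8.314×333)/(2×96485) × (-5.904) = 0.910 + 0.085 = 0.995 V.

0.995 V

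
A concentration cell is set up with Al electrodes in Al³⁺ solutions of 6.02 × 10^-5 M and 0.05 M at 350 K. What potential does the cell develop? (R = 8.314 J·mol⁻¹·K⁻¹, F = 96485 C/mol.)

0.068 V

Both half-cells are Al³⁺/Al, so E°_cell = 0. The concentrated side is the cathode; the cell reaction moves Al³⁺ from high to low concentration with n = 3.
Q = [Al³⁺]_dilute/[Al³⁺]_conc = 6.02 × 10^-5/0.05 = 0.00120.
E = 0 − (RT/nF) ln Q = −((8.314×350)/(3×96485))(-6.722) = 0.0676 V.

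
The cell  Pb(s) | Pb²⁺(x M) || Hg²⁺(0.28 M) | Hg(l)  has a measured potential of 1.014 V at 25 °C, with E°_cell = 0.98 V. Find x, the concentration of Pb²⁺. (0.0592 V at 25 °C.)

From the Nernst equation, log Q = n(E° − E)/0.0592 = 2(0.98 − 1.014)/0.0592 = -1.149, so Q = 0.0710.
With Q = [Pb²⁺]/[Hg²⁺] and the known concentrations, [Pb²⁺] in the numerator gives [Pb²⁺] = 0.02 M.

0.02 M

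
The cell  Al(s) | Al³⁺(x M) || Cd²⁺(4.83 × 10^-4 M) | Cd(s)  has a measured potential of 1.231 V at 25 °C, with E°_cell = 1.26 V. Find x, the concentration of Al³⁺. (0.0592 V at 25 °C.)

3.1 × 10^-4 M

From the Nernst equation, log Q = n(E° − E)/0.0592 = 6(1.26 − 1.231)/0.0592 = 2.939, so Q = 869.
With Q = [Al³⁺]^2/[Cd²⁺]^3 and the known concentrations, [Al³⁺]^2 in the numerator gives [Al³⁺] = 3.1 × 10^-4 M.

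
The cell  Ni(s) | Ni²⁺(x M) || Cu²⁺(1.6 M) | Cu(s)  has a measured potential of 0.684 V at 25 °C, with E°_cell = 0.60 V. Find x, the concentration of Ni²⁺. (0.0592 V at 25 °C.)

From the Nernst equation, log Q = n(E° − E)/0.0592 = 2(0.60 − 0.684)/0.0592 = -2.838, so Q = 0.00145.
With Q = [Ni²⁺]/[Cu²⁺] and the known concentrations, [Ni²⁺] in the numerator gives [Ni²⁺] = 0.0023 M.

0.0023 M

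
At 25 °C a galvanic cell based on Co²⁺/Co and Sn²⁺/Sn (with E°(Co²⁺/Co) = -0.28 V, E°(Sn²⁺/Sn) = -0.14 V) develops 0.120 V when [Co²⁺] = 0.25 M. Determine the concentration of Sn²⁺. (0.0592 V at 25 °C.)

From the Nernst equation, log Q = n(E° − E)/0.0592 = 2(0.14 − 0.120)/0.0592 = 0.676, so Q = 4.74.
With Q = [Co²⁺]/[Sn²⁺] and the known concentrations, [Sn²⁺] in the denominator gives [Sn²⁺] = 0.053 M.

0.053 M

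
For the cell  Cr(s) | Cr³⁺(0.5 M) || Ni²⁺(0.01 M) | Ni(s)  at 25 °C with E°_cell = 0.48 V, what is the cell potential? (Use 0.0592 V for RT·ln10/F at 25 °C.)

0.427 V

Balancing electrons gives n = 6; the reaction quotient is Q = [Cr³⁺]^2/[Ni²⁺]^3 = 2.5 × 10^5.
At 25 °C, E = E° − (0.0592/n) log Q = 0.48 − (0.0592/6)(5.398) = 0.480 − 0.053 = 0.427 V.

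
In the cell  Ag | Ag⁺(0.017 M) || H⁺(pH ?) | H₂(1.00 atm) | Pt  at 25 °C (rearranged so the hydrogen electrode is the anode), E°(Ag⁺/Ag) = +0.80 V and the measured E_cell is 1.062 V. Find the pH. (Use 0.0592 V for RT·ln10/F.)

pH = 6.20

E°_cell = 0.80 V and n = 2.
log Q = n(E° − E)/0.0592 = 2×(0.80 − 1.062)/0.0592 = -8.851.
With Q = [H⁺]^2 / ([Ag⁺]^2·P(H₂)), solving for [H⁺] gives log[H⁺] = -6.195, so pH = 6.20.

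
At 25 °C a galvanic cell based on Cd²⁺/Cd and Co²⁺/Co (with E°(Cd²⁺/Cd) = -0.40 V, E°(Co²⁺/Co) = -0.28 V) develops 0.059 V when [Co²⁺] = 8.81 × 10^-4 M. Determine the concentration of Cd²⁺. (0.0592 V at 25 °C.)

0.1 M

From the Nernst equation, log Q = n(E° − E)/0.0592 = 2(0.12 − 0.059)/0.0592 = 2.061, so Q = 115.
With Q = [Cd²⁺]/[Co²⁺] and the known concentrations, [Cd²⁺] in the numerator gives [Cd²⁺] = 0.1 M.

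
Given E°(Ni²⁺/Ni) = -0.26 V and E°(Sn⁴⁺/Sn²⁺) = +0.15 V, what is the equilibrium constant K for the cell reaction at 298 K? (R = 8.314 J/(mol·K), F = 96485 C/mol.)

E°_cell = +0.15 − (-0.26) = 0.41 V, with n = 2 electrons transferred.
At equilibrium E = 0, so the Nernst equation gives ln K = nFE°/RT = (2)(96485)(0.41)/((8.314)(298)) = 31.93.
K = e^31.93 = 7.4 × 10^13.

7.4 × 10^13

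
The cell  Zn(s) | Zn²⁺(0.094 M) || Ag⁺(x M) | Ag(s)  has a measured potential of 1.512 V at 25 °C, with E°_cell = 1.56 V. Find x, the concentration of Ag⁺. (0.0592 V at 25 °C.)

0.047 M

From the Nernst equation, log Q = n(E° − E)/0.0592 = 2(1.56 − 1.512)/0.0592 = 1.622, so Q = 41.8.
With Q = [Zn²⁺]/[Ag⁺]^2 and the known concentrations, [Ag⁺]^2 in the denominator gives [Ag⁺] = 0.047 M.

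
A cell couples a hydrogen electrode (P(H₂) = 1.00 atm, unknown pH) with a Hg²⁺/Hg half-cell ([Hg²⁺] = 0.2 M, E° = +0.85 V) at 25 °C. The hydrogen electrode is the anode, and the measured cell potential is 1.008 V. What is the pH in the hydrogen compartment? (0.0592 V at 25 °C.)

pH = 3.02

E°_cell = 0.85 V and n = 2.
log Q = n(E° − E)/0.0592 = 2×(0.85 − 1.008)/0.0592 = -5.338.
With Q = [H⁺]^2 / ([Hg²⁺]·P(H₂)), solving for [H⁺] gives log[H⁺] = -3.018, so pH = 3.02.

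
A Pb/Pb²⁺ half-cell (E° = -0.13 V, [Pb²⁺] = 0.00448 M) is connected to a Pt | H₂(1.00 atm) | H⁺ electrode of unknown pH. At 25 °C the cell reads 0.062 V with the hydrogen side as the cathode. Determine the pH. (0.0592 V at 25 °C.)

pH = 2.32

E°_cell = 0.13 V and n = 2.
log Q = n(E° − E)/0.0592 = 2×(0.13 − 0.062)/0.0592 = 2.297.
With Q = [Pb²⁺]·P(H₂) / [H⁺]^2, solving for [H⁺] gives log[H⁺] = -2.323, so pH = 2.32.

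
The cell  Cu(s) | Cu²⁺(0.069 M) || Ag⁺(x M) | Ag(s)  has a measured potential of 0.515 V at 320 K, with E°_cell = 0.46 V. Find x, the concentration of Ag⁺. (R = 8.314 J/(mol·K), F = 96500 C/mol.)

1.9 M

From the Nernst equation, ln Q = nF(E° − E)/RT = 2×96500×(0.46 − 0.515)/(8.314×320) = -3.990, so Q = 0.0185.
With Q = [Cu²⁺]/[Ag⁺]^2 and the known concentrations, [Ag⁺]^2 in the denominator gives [Ag⁺] = 1.9 M.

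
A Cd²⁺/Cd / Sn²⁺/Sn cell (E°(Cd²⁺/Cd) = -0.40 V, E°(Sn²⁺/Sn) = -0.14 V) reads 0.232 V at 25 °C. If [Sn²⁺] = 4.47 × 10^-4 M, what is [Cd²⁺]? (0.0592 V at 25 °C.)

From the Nernst equation, log Q = n(E° − E)/0.0592 = 2(0.26 − 0.232)/0.0592 = 0.946, so Q = 8.83.
With Q = [Cd²⁺]/[Sn²⁺] and the known concentrations, [Cd²⁺] in the numerator gives [Cd²⁺] = 0.0039 M.

0.0039 M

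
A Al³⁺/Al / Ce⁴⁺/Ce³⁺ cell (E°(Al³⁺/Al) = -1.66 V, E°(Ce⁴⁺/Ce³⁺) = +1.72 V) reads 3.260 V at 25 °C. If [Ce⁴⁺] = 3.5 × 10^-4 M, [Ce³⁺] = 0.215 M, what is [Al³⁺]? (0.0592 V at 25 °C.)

0.0052 M

From the Nernst equation, log Q = n(E° − E)/0.0592 = 3(3.38 − 3.260)/0.0592 = 6.081, so Q = 1.21 × 10^6.
With Q = [Al³⁺]·[Ce³⁺]^3/[Ce⁴⁺]^3 and the known concentrations, [Al³⁺] in the numerator gives [Al³⁺] = 0.0052 M.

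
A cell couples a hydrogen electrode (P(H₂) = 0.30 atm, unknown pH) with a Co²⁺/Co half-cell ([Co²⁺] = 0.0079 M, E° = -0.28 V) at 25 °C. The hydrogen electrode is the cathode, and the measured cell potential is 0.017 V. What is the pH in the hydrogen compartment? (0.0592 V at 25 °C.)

E°_cell = 0.28 V and n = 2.
log Q = n(E° − E)/0.0592 = 2×(0.28 − 0.017)/0.0592 = 8.885.
With Q = [Co²⁺]·P(H₂) / [H⁺]^2, solving for [H⁺] gives log[H⁺] = -5.755, so pH = 5.76.

pH = 5.76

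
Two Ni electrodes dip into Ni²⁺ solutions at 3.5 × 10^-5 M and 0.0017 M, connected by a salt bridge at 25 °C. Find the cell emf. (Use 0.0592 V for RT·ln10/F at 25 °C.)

0.050 V

Both half-cells are Ni²⁺/Ni, so E°_cell = 0. The concentrated side is the cathode; the cell reaction moves Ni²⁺ from high to low concentration with n = 2.
Q = [Ni²⁺]_dilute/[Ni²⁺]_conc = 3.5 × 10^-5/0.0017 = 0.0206.
E = 0 − (0.0592/2) log Q = −(0.0592/2)(-1.686) = 0.0499 V.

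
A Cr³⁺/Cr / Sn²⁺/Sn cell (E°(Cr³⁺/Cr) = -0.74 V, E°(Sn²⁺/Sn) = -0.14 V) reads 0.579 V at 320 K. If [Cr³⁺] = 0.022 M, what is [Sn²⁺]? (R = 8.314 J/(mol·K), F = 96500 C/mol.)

From the Nernst equation, ln Q = nF(E° − E)/RT = 6×96500×(0.60 − 0.579)/(8.314×320) = 4.570, so Q = 96.6.
With Q = [Cr³⁺]^2/[Sn²⁺]^3 and the known concentrations, [Sn²⁺]^3 in the denominator gives [Sn²⁺] = 0.017 M.

0.017 M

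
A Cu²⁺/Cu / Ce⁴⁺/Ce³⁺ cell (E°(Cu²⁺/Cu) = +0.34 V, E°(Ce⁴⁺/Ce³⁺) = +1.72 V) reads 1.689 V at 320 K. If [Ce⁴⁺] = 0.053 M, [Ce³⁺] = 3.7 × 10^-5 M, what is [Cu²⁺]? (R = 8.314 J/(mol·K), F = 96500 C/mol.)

3.8 × 10^-4 M

From the Nernst equation, ln Q = nF(E° − E)/RT = 2×96500×(1.38 − 1.689)/(8.314×320) = -22.416, so Q = 1.84 × 10^-10.
With Q = [Cu²⁺]·[Ce³⁺]^2/[Ce⁴⁺]^2 and the known concentrations, [Cu²⁺] in the numerator gives [Cu²⁺] = 3.8 × 10^-4 M.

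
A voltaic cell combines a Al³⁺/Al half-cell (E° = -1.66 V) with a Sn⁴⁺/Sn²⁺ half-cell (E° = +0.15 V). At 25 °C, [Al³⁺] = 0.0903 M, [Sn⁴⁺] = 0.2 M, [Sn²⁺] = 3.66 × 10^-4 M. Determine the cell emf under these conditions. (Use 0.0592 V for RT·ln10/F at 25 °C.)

The Sn⁴⁺/Sn²⁺ couple has the higher reduction potential and acts as the cathode, so E°_cell = +0.15 − (-1.66) = 1.81 V.
Balancing electrons gives n = 6; the reaction quotient is Q = [Al³⁺]^2·[Sn²⁺]^3/[Sn⁴⁺]^3 = 5 × 10^-11.
At 25 °C, E = E° − (0.0592/n) log Q = 1.81 − (0.0592/6)(-10.301) = 1.810 + 0.102 = 1.912 V.

1.91 V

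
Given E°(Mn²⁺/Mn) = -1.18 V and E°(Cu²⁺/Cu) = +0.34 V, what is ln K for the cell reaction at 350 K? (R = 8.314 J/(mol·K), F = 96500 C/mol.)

ln K = 100.8

E°_cell = +0.34 − (-1.18) = 1.52 V, with n = 2 electrons transferred.
At equilibrium E = 0, so the Nernst equation gives ln K = nFE°/RT = (2)(96500)(1.52)/((8.314)(350)) = 100.81.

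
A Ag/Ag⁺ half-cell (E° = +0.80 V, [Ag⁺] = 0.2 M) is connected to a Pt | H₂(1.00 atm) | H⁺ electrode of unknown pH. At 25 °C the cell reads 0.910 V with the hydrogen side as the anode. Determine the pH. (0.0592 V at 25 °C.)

pH = 2.56

E°_cell = 0.80 V and n = 2.
log Q = n(E° − E)/0.0592 = 2×(0.80 − 0.910)/0.0592 = -3.716.
With Q = [H⁺]^2 / ([Ag⁺]^2·P(H₂)), solving for [H⁺] gives log[H⁺] = -2.557, so pH = 2.56.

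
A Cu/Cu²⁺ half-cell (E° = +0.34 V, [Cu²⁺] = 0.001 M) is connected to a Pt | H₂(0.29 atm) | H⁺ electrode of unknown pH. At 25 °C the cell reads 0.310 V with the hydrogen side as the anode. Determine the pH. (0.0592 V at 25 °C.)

E°_cell = 0.34 V and n = 2.
log Q = n(E° − E)/0.0592 = 2×(0.34 − 0.310)/0.0592 = 1.014.
With Q = [H⁺]^2 / ([Cu²⁺]·P(H₂)), solving for [H⁺] gives log[H⁺] = -1.262, so pH = 1.26.

pH = 1.26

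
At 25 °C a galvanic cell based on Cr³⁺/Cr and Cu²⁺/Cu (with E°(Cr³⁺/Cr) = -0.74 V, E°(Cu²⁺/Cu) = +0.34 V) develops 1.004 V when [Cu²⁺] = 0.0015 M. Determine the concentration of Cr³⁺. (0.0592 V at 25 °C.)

0.41 M

From the Nernst equation, log Q = n(E° − E)/0.0592 = 6(1.08 − 1.004)/0.0592 = 7.703, so Q = 5.04 × 10^7.
With Q = [Cr³⁺]^2/[Cu²⁺]^3 and the known concentrations, [Cr³⁺]^2 in the numerator gives [Cr³⁺] = 0.41 M.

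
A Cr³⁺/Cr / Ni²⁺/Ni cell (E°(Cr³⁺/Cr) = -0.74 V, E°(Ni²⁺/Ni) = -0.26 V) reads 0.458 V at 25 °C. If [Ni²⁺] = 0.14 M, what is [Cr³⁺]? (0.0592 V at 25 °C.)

0.68 M

From the Nernst equation, log Q = n(E° − E)/0.0592 = 6(0.48 − 0.458)/0.0592 = 2.230, so Q = 170.
With Q = [Cr³⁺]^2/[Ni²⁺]^3 and the known concentrations, [Cr³⁺]^2 in the numerator gives [Cr³⁺] = 0.68 M.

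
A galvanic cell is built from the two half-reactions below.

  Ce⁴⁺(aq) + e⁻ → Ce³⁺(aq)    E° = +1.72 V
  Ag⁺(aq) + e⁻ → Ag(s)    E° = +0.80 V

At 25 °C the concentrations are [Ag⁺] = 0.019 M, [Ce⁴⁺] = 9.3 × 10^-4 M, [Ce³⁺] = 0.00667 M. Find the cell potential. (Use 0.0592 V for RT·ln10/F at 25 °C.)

The Ce⁴⁺/Ce³⁺ couple has the higher reduction potential and acts as the cathode, so E°_cell = +1.72 − (+0.80) = 0.92 V.
Balancing electrons gives n = 1; the reaction quotient is Q = [Ag⁺]·[Ce³⁺]/[Ce⁴⁺] = 0.136.
At 25 °C, E = E° − (0.0592/n) log Q = 0.92 − (0.0592/1)(-0.866) = 0.920 + 0.051 = 0.971 V.

0.971 V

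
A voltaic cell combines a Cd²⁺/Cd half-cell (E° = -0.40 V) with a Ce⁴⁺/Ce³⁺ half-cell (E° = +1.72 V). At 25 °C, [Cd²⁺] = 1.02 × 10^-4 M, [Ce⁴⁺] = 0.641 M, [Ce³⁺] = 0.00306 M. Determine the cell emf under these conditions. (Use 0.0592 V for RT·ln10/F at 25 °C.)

2.38 V

The Ce⁴⁺/Ce³⁺ couple has the higher reduction potential and acts as the cathode, so E°_cell = +1.72 − (-0.40) = 2.12 V.
Balancing electrons gives n = 2; the reaction quotient is Q = [Cd²⁺]·[Ce³⁺]^2/[Ce⁴⁺]^2 = 2.32 × 10^-9.
At 25 °C, E = E° − (0.0592/n) log Q = 2.12 − (0.0592/2)(-8.634) = 2.120 + 0.256 = 2.376 V.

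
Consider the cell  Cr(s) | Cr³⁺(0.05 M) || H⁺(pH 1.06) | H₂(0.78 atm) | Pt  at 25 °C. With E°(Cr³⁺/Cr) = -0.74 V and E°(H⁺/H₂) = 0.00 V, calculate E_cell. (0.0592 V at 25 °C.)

0.71 V

The hydrogen couple is the cathode, so E°_cell = 0.74 V; n = 6.
[H⁺] = 10^(−1.06) = 0.087 M, and Q = [Cr³⁺]^2·P(H₂)^3 / [H⁺]^6 = 2720.
E = E° − (0.0592/6) log Q = 0.74 − (0.0592/6)(3.434) = 0.706 V.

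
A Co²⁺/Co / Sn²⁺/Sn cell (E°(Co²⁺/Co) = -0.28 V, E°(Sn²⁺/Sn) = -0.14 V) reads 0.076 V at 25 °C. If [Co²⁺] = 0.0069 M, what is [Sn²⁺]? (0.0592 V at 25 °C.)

From the Nernst equation, log Q = n(E° − E)/0.0592 = 2(0.14 − 0.076)/0.0592 = 2.162, so Q = 145.
With Q = [Co²⁺]/[Sn²⁺] and the known concentrations, [Sn²⁺] in the denominator gives [Sn²⁺] = 4.7 × 10^-5 M.

4.7 × 10^-5 M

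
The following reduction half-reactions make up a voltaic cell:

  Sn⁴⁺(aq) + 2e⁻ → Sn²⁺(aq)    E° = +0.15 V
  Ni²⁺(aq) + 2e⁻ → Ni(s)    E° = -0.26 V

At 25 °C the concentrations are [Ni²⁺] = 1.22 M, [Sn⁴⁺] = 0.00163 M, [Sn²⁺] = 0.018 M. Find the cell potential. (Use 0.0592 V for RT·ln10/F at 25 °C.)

0.377 V

The Sn⁴⁺/Sn²⁺ couple has the higher reduction potential and acts as the cathode, so E°_cell = +0.15 − (-0.26) = 0.41 V.
Balancing electrons gives n = 2; the reaction quotient is Q = [Ni²⁺]·[Sn²⁺]/[Sn⁴⁺] = 13.5.
At 25 °C, E = E° − (0.0592/n) log Q = 0.41 − (0.0592/2)(1.129) = 0.410 − 0.033 = 0.377 V.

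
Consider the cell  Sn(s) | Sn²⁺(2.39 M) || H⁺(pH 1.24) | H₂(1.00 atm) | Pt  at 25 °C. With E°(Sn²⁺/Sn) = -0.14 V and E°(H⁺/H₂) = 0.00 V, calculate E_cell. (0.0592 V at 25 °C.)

The hydrogen couple is the cathode, so E°_cell = 0.14 V; n = 2.
[H⁺] = 10^(−1.24) = 0.058 M, and Q = [Sn²⁺]·P(H₂) / [H⁺]^2 = 722.
E = E° − (0.0592/2) log Q = 0.14 − (0.0592/2)(2.858) = 0.055 V.

0.055 V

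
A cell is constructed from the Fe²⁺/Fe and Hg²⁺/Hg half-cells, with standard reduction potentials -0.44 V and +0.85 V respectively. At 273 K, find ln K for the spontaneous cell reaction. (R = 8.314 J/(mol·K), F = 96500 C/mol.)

ln K = 109.7

E°_cell = +0.85 − (-0.44) = 1.29 V, with n = 2 electrons transferred.
At equilibrium E = 0, so the Nernst equation gives ln K = nFE°/RT = (2)(96500)(1.29)/((8.314)(273)) = 109.69.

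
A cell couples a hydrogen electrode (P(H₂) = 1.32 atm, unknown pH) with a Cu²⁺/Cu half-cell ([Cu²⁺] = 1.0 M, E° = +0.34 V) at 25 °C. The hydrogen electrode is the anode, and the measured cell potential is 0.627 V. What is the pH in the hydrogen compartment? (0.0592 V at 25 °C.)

E°_cell = 0.34 V and n = 2.
log Q = n(E° − E)/0.0592 = 2×(0.34 − 0.627)/0.0592 = -9.696.
With Q = [H⁺]^2 / ([Cu²⁺]·P(H₂)), solving for [H⁺] gives log[H⁺] = -4.788, so pH = 4.79.

pH = 4.79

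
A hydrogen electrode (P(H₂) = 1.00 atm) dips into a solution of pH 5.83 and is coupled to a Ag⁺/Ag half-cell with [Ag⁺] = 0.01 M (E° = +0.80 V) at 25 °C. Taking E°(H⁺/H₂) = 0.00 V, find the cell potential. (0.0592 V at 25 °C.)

The Ag⁺/Ag couple is the cathode, so E°_cell = 0.80 V; n = 2.
[H⁺] = 10^(−5.83) = 1.5 × 10^-6 M, and Q = [H⁺]^2 / ([Ag⁺]^2·P(H₂)) = 2.19 × 10^-8.
E = E° − (0.0592/2) log Q = 0.80 − (0.0592/2)(-7.660) = 1.027 V.

1.03 V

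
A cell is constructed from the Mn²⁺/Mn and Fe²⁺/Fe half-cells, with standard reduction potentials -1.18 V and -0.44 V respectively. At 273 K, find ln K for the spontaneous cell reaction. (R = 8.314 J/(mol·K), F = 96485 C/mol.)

E°_cell = -0.44 − (-1.18) = 0.74 V, with n = 2 electrons transferred.
At equilibrium E = 0, so the Nernst equation gives ln K = nFE°/RT = (2)(96485)(0.74)/((8.314)(273)) = 62.91.

ln K = 62.9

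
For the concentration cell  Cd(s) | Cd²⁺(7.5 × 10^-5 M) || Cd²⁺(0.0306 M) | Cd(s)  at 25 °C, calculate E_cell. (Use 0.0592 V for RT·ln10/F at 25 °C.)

Both half-cells are Cd²⁺/Cd, so E°_cell = 0. The concentrated side is the cathode; the cell reaction moves Cd²⁺ from high to low concentration with n = 2.
Q = [Cd²⁺]_dilute/[Cd²⁺]_conc = 7.5 × 10^-5/0.0306 = 0.00245.
E = 0 − (0.0592/2) log Q = −(0.0592/2)(-2.611) = 0.0773 V.

0.077 V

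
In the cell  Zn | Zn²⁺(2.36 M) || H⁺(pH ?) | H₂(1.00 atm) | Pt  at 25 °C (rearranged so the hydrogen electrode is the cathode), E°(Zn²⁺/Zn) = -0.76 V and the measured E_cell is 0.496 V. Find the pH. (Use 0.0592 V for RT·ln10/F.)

E°_cell = 0.76 V and n = 2.
log Q = n(E° − E)/0.0592 = 2×(0.76 − 0.496)/0.0592 = 8.919.
With Q = [Zn²⁺]·P(H₂) / [H⁺]^2, solving for [H⁺] gives log[H⁺] = -4.273, so pH = 4.27.

pH = 4.27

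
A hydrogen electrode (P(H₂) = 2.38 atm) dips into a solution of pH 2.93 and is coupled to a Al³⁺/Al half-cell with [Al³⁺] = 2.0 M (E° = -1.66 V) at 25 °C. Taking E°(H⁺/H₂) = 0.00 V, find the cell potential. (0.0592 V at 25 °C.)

1.47 V

The hydrogen couple is the cathode, so E°_cell = 1.66 V; n = 6.
[H⁺] = 10^(−2.93) = 0.0012 M, and Q = [Al³⁺]^2·P(H₂)^3 / [H⁺]^6 = 2.05 × 10^19.
E = E° − (0.0592/6) log Q = 1.66 − (0.0592/6)(19.312) = 1.469 V.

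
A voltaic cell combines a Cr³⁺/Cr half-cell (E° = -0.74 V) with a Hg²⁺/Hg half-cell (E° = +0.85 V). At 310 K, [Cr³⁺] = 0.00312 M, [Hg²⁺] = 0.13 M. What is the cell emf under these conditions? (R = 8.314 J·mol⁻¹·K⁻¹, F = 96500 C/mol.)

1.61 V

The Hg²⁺/Hg couple has the higher reduction potential and acts as the cathode, so E°_cell = +0.85 − (-0.74) = 1.59 V.
Balancing electrons gives n = 6; the reaction quotient is Q = [Cr³⁺]^2/[Hg²⁺]^3 = 0.00443.
E = E° − (RT/nF) ln Q = 1.59 − (8.314×310)/(6×96500) × (-5.419) = 1.590 + 0.024 = 1.614 V.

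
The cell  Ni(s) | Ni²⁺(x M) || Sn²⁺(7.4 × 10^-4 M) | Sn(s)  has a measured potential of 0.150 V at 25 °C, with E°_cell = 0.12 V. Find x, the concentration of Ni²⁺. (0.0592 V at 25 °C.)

7.2 × 10^-5 M

From the Nernst equation, log Q = n(E° − E)/0.0592 = 2(0.12 − 0.150)/0.0592 = -1.014, so Q = 0.0969.
With Q = [Ni²⁺]/[Sn²⁺] and the known concentrations, [Ni²⁺] in the numerator gives [Ni²⁺] = 7.2 × 10^-5 M.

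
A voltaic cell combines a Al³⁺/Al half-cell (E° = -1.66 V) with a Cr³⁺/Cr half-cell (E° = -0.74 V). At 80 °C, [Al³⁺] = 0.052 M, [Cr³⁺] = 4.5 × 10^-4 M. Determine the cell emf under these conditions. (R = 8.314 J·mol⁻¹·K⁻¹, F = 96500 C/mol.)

0.872 V

The Cr³⁺/Cr couple has the higher reduction potential and acts as the cathode, so E°_cell = -0.74 − (-1.66) = 0.92 V.
Balancing electrons gives n = 3; the reaction quotient is Q = [Al³⁺]/[Cr³⁺] = 116.
E = E° − (RT/nF) ln Q = 0.92 − (8.314×353)/(3×96500) × (4.750) = 0.920 − 0.048 = 0.872 V.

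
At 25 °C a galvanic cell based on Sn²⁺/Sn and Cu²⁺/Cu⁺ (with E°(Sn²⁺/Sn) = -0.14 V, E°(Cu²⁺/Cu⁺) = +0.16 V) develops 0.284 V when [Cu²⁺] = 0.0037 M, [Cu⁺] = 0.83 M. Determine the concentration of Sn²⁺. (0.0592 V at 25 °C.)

6.9 × 10^-5 M

From the Nernst equation, log Q = n(E° − E)/0.0592 = 2(0.30 − 0.284)/0.0592 = 0.541, so Q = 3.47.
With Q = [Sn²⁺]·[Cu⁺]^2/[Cu²⁺]^2 and the known concentrations, [Sn²⁺] in the numerator gives [Sn²⁺] = 6.9 × 10^-5 M.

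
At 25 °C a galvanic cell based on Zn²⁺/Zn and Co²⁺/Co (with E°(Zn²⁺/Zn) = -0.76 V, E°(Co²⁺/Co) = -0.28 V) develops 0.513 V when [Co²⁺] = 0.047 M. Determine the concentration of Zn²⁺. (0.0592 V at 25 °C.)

From the Nernst equation, log Q = n(E° − E)/0.0592 = 2(0.48 − 0.513)/0.0592 = -1.115, so Q = 0.0768.
With Q = [Zn²⁺]/[Co²⁺] and the known concentrations, [Zn²⁺] in the numerator gives [Zn²⁺] = 0.0036 M.

0.0036 M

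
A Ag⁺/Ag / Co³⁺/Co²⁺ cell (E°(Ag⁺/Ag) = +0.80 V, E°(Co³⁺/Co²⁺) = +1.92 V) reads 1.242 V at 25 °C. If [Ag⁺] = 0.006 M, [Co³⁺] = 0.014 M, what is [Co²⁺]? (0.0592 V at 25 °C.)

From the Nernst equation, log Q = n(E° − E)/0.0592 = 1(1.12 − 1.242)/0.0592 = -2.061, so Q = 0.00869.
With Q = [Ag⁺]·[Co²⁺]/[Co³⁺] and the known concentrations, [Co²⁺] in the numerator gives [Co²⁺] = 0.02 M.

0.02 M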